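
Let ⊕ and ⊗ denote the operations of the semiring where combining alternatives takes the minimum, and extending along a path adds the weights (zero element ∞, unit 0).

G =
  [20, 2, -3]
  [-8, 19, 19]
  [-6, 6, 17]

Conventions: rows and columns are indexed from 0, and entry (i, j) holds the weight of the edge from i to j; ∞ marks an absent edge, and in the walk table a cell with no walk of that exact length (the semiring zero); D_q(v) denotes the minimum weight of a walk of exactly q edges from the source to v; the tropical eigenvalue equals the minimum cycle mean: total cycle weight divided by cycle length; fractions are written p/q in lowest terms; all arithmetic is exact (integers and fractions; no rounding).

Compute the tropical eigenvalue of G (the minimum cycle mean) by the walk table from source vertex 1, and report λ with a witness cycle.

q=0: [∞, 0, ∞]
q=1: [-8, 19, 19]
q=2: [11, -6, -11]
q=3: [-17, -5, 6]
Optimal cycle mean attained by: cycle 0->2->0, total (-3) + (-6), length 2.
Answer: λ = -9/2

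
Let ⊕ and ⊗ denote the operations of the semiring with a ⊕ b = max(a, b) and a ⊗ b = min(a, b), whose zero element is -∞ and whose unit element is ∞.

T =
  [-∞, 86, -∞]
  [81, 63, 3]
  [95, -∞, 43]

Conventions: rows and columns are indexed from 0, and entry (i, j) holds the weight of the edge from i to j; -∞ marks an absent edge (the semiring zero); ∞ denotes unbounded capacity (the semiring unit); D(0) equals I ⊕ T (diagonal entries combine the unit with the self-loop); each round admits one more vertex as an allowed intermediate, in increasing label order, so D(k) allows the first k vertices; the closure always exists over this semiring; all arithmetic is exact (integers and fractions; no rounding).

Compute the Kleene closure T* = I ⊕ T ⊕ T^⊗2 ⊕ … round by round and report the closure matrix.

D(0):
  [∞, 86, -∞]
  [81, ∞, 3]
  [95, -∞, ∞]
D(1):
  [∞, 86, -∞]
  [81, ∞, 3]
  [95, 86, ∞]
D(2):
  [∞, 86, 3]
  [81, ∞, 3]
  [95, 86, ∞]
D(3):
  [∞, 86, 3]
  [81, ∞, 3]
  [95, 86, ∞]
Answer: T* = [[∞, 86, 3], [81, ∞, 3], [95, 86, ∞]]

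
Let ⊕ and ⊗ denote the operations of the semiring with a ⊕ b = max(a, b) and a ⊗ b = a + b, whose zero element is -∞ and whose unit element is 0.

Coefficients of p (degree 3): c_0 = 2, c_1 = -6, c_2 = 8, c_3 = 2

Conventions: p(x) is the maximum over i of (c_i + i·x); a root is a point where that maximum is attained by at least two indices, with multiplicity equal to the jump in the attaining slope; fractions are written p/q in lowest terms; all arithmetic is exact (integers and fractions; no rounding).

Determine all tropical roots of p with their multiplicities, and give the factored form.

hull edge (i=0, c=2) to (i=2, c=8): slope 3, span 2
hull edge (i=2, c=8) to (i=3, c=2): slope -6, span 1
Factored form: p(x) = 2 ⊗ (x ⊕ (-3)) ⊗ (x ⊕ (-3)) ⊗ (x ⊕ 6)
Answer: roots = -3 (mult 2), 6 (mult 1)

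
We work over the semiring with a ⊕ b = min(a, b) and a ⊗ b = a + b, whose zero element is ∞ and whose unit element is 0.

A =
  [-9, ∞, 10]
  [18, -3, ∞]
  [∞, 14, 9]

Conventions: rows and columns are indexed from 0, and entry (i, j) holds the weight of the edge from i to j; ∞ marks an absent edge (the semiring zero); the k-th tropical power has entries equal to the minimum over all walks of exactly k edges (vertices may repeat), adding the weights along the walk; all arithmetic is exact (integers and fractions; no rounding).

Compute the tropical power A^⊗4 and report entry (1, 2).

A^⊗2:
  [-18, 24, 1]
  [9, -6, 28]
  [32, 11, 18]
A^⊗3:
  [-27, 15, -8]
  [0, -9, 19]
  [23, 8, 27]
A^⊗4:
  [-36, 6, -17]
  [-9, -12, 10]
  [14, 5, 33]
Key observation: the optimum is the walk 1->0->0->0->2, with weight 18 + (-9) + (-9) + 10 = 10.
Optimal value attained by: walk 1->0->0->0->2.
Answer: (A^⊗4)[1][2] = 10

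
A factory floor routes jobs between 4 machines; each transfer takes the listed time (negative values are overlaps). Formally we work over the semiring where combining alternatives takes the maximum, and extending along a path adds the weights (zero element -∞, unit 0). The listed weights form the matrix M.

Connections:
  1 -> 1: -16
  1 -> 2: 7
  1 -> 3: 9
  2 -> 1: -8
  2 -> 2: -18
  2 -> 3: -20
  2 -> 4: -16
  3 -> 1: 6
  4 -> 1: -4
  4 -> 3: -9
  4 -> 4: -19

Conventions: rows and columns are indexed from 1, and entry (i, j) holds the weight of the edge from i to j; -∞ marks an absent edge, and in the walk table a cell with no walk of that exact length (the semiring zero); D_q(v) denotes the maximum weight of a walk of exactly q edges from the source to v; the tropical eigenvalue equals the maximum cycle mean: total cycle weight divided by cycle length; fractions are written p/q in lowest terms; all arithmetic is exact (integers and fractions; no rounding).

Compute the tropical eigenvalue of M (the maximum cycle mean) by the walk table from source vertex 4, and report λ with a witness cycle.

q=0: [-∞, -∞, -∞, 0]
q=1: [-4, -∞, -9, -19]
q=2: [-3, 3, 5, -38]
q=3: [11, 4, 6, -13]
q=4: [12, 18, 20, -12]
Optimal cycle mean attained by: cycle 1->3->1, total 9 + 6, length 2.
Answer: λ = 15/2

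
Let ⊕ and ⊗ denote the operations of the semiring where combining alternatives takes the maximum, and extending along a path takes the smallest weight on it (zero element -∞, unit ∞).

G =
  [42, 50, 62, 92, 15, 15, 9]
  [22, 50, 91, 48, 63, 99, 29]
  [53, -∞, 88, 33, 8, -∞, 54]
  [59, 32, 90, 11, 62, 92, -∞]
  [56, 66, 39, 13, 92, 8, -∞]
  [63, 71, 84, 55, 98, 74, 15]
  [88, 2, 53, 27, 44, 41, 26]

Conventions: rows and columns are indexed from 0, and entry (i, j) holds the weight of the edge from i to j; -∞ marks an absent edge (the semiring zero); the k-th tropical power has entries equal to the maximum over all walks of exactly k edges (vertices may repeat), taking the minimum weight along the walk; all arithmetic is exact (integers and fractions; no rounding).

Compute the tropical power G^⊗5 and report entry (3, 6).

G^⊗2:
  [59, 50, 90, 48, 62, 92, 54]
  [63, 71, 88, 55, 98, 74, 54]
  [54, 50, 88, 53, 44, 41, 54]
  [63, 71, 88, 59, 92, 74, 54]
  [56, 66, 66, 56, 92, 66, 39]
  [63, 71, 84, 63, 92, 74, 54]
  [53, 50, 62, 88, 44, 41, 53]
G^⊗3:
  [63, 71, 88, 59, 92, 74, 54]
  [63, 71, 88, 63, 92, 74, 54]
  [54, 50, 88, 54, 53, 53, 54]
  [63, 71, 88, 63, 92, 74, 54]
  [63, 66, 66, 56, 92, 66, 54]
  [63, 71, 84, 63, 92, 74, 54]
  [59, 50, 88, 53, 62, 88, 54]
G^⊗4:
  [63, 71, 88, 63, 92, 74, 54]
  [63, 71, 88, 63, 92, 74, 54]
  [54, 53, 88, 54, 54, 54, 54]
  [63, 71, 88, 63, 92, 74, 54]
  [63, 66, 66, 63, 92, 66, 54]
  [63, 71, 84, 63, 92, 74, 54]
  [63, 71, 88, 59, 88, 74, 54]
G^⊗5:
  [63, 71, 88, 63, 92, 74, 54]
  [63, 71, 88, 63, 92, 74, 54]
  [54, 54, 88, 54, 54, 54, 54]
  [63, 71, 88, 63, 92, 74, 54]
  [63, 66, 66, 63, 92, 66, 54]
  [63, 71, 84, 63, 92, 74, 54]
  [63, 71, 88, 63, 88, 74, 54]
Key observation: the optimum is the walk 3->0->2->2->2->6, with weight 59 min 62 min 88 min 88 min 54 = 54.
Optimal value attained by: walk 3->0->2->2->2->6.
Answer: (G^⊗5)[3][6] = 54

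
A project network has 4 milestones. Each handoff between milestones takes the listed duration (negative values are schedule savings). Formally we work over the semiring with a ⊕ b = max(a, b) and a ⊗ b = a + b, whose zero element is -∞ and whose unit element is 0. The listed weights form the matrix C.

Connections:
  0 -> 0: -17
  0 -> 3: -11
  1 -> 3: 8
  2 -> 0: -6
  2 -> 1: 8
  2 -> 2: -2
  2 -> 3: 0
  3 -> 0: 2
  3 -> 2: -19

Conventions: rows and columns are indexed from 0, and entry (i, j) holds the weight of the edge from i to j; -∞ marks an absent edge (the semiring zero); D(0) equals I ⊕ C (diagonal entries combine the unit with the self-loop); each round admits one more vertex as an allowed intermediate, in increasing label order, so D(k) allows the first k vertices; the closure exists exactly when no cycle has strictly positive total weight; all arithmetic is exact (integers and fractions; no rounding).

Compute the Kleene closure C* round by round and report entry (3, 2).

D(0):
  [0, -∞, -∞, -11]
  [-∞, 0, -∞, 8]
  [-6, 8, 0, 0]
  [2, -∞, -19, 0]
D(1):
  [0, -∞, -∞, -11]
  [-∞, 0, -∞, 8]
  [-6, 8, 0, 0]
  [2, -∞, -19, 0]
D(2):
  [0, -∞, -∞, -11]
  [-∞, 0, -∞, 8]
  [-6, 8, 0, 16]
  [2, -∞, -19, 0]
D(3):
  [0, -∞, -∞, -11]
  [-∞, 0, -∞, 8]
  [-6, 8, 0, 16]
  [2, -11, -19, 0]
D(4):
  [0, -22, -30, -11]
  [10, 0, -11, 8]
  [18, 8, 0, 16]
  [2, -11, -19, 0]
Answer: C*[3][2] = -19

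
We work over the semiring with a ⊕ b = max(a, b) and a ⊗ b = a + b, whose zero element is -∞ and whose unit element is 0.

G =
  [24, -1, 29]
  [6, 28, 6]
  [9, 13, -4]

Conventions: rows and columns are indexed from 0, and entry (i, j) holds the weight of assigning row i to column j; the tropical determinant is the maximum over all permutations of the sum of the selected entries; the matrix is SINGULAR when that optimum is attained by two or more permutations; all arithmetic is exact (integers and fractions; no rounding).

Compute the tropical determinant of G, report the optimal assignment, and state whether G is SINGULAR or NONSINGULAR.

σ = (0, 1, 2): 24 + 28 + (-4) = 48
σ = (0, 2, 1): 24 + 6 + 13 = 43
σ = (1, 0, 2): (-1) + 6 + (-4) = 1
σ = (1, 2, 0): (-1) + 6 + 9 = 14
σ = (2, 0, 1): 29 + 6 + 13 = 48
σ = (2, 1, 0): 29 + 28 + 9 = 66
Optimal value attained by: σ = (2, 1, 0).
Answer: det⊕(G) = 66; verdict: NONSINGULAR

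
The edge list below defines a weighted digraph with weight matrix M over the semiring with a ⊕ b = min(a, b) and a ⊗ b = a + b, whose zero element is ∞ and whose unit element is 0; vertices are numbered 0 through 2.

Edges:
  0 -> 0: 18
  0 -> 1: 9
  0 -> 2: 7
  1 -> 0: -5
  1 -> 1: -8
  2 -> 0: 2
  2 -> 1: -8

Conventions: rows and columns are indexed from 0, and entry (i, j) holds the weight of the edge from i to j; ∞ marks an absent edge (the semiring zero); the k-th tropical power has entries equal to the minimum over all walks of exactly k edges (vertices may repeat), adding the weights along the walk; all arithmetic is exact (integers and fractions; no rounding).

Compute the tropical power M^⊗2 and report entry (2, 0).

M^⊗2:
  [4, -1, 25]
  [-13, -16, 2]
  [-13, -16, 9]
Key observation: the optimum is the walk 2->1->0, with weight (-8) + (-5) = -13.
Optimal value attained by: walk 2->1->0.
Answer: (M^⊗2)[2][0] = -13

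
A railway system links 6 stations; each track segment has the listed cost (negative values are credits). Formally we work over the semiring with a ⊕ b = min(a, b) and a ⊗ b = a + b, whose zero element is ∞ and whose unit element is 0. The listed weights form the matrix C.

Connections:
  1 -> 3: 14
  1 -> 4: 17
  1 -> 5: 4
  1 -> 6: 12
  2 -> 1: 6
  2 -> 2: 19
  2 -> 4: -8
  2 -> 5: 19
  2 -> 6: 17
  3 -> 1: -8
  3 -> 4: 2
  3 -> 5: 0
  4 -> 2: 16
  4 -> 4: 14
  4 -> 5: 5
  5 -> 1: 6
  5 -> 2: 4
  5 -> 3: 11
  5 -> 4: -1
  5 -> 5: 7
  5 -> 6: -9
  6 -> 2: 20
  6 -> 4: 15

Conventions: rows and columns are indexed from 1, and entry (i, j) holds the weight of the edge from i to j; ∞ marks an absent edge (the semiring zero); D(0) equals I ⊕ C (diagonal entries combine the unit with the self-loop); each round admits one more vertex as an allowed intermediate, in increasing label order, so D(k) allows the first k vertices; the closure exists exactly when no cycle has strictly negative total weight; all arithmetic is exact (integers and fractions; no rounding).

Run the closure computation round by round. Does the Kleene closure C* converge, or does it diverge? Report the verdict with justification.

D(0):
  [0, ∞, 14, 17, 4, 12]
  [6, 0, ∞, -8, 19, 17]
  [-8, ∞, 0, 2, 0, ∞]
  [∞, 16, ∞, 0, 5, ∞]
  [6, 4, 11, -1, 0, -9]
  [∞, 20, ∞, 15, ∞, 0]
D(1):
  [0, ∞, 14, 17, 4, 12]
  [6, 0, 20, -8, 10, 17]
  [-8, ∞, 0, 2, -4, 4]
  [∞, 16, ∞, 0, 5, ∞]
  [6, 4, 11, -1, 0, -9]
  [∞, 20, ∞, 15, ∞, 0]
D(2):
  [0, ∞, 14, 17, 4, 12]
  [6, 0, 20, -8, 10, 17]
  [-8, ∞, 0, 2, -4, 4]
  [22, 16, 36, 0, 5, 33]
  [6, 4, 11, -4, 0, -9]
  [26, 20, 40, 12, 30, 0]
D(3):
  [0, ∞, 14, 16, 4, 12]
  [6, 0, 20, -8, 10, 17]
  [-8, ∞, 0, 2, -4, 4]
  [22, 16, 36, 0, 5, 33]
  [3, 4, 11, -4, 0, -9]
  [26, 20, 40, 12, 30, 0]
D(4):
  [0, 32, 14, 16, 4, 12]
  [6, 0, 20, -8, -3, 17]
  [-8, 18, 0, 2, -4, 4]
  [22, 16, 36, 0, 5, 33]
  [3, 4, 11, -4, 0, -9]
  [26, 20, 40, 12, 17, 0]
D(5):
  [0, 8, 14, 0, 4, -5]
  [0, 0, 8, -8, -3, -12]
  [-8, 0, 0, -8, -4, -13]
  [8, 9, 16, 0, 5, -4]
  [3, 4, 11, -4, 0, -9]
  [20, 20, 28, 12, 17, 0]
D(6):
  [0, 8, 14, 0, 4, -5]
  [0, 0, 8, -8, -3, -12]
  [-8, 0, 0, -8, -4, -13]
  [8, 9, 16, 0, 5, -4]
  [3, 4, 11, -4, 0, -9]
  [20, 20, 28, 12, 17, 0]
Key observation: every diagonal entry stays at the unit through all rounds, so no improving cycle exists.
Answer: CONVERGES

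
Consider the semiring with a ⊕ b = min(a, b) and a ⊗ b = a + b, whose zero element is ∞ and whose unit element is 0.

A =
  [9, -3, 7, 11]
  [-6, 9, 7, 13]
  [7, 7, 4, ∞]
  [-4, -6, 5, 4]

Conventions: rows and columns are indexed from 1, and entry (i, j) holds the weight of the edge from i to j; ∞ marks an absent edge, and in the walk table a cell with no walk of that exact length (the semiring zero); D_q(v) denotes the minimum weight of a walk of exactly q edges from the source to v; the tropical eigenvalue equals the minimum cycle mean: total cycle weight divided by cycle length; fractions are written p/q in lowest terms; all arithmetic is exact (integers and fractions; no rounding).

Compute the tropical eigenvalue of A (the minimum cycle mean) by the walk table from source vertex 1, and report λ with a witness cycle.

q=0: [0, ∞, ∞, ∞]
q=1: [9, -3, 7, 11]
q=2: [-9, 5, 4, 10]
q=3: [-1, -12, -2, 2]
q=4: [-18, -4, -5, 1]
Optimal cycle mean attained by: cycle 1->2->1, total (-3) + (-6), length 2.
Answer: λ = -9/2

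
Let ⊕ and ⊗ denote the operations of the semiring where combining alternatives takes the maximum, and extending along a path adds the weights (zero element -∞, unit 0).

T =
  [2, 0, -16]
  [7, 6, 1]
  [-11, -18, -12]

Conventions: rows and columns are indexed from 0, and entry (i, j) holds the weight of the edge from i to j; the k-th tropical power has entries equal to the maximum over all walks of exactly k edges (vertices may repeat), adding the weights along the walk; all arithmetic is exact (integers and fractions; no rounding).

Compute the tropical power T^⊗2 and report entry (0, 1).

T^⊗2:
  [7, 6, 1]
  [13, 12, 7]
  [-9, -11, -17]
Key observation: the optimum is the walk 0->1->1, with weight 0 + 6 = 6.
Optimal value attained by: walk 0->1->1.
Answer: (T^⊗2)[0][1] = 6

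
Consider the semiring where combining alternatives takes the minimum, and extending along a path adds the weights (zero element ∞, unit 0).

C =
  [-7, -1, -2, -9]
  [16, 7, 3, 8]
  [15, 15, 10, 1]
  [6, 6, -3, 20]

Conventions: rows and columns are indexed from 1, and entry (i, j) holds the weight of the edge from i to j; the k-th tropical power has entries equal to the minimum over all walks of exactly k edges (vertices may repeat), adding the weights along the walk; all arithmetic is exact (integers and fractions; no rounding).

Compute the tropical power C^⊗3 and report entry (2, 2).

C^⊗2:
  [-14, -8, -12, -16]
  [9, 14, 5, 4]
  [7, 7, -2, 6]
  [-1, 5, 4, -3]
C^⊗3:
  [-21, -15, -19, -23]
  [2, 8, 1, 0]
  [0, 6, 3, -2]
  [-8, -2, -6, -10]
Key observation: the optimum is the walk 2->1->1->2, with weight 16 + (-7) + (-1) = 8.
Optimal value attained by: walk 2->1->1->2.
Answer: (C^⊗3)[2][2] = 8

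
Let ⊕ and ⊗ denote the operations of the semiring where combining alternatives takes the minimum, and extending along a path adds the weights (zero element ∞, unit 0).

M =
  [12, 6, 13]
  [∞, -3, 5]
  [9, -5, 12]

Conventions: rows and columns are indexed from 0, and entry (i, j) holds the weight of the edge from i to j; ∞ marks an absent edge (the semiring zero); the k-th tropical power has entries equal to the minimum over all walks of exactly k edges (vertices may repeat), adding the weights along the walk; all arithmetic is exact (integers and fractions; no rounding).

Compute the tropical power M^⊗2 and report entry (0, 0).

M^⊗2:
  [22, 3, 11]
  [14, -6, 2]
  [21, -8, 0]
Key observation: the optimum is the walk 0->2->0, with weight 13 + 9 = 22.
Optimal value attained by: walk 0->2->0.
Answer: (M^⊗2)[0][0] = 22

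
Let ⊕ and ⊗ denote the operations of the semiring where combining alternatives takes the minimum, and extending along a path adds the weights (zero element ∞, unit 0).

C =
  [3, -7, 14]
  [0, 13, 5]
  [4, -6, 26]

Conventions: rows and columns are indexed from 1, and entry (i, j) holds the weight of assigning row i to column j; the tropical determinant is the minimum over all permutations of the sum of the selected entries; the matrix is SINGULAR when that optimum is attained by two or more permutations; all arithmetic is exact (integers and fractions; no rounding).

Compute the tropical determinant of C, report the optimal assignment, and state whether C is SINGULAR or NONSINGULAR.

σ = (1, 2, 3): 3 + 13 + 26 = 42
σ = (1, 3, 2): 3 + 5 + (-6) = 2
σ = (2, 1, 3): (-7) + 0 + 26 = 19
σ = (2, 3, 1): (-7) + 5 + 4 = 2
σ = (3, 1, 2): 14 + 0 + (-6) = 8
σ = (3, 2, 1): 14 + 13 + 4 = 31
Optimal value attained by: σ = (1, 3, 2).
Answer: det⊕(C) = 2; verdict: SINGULAR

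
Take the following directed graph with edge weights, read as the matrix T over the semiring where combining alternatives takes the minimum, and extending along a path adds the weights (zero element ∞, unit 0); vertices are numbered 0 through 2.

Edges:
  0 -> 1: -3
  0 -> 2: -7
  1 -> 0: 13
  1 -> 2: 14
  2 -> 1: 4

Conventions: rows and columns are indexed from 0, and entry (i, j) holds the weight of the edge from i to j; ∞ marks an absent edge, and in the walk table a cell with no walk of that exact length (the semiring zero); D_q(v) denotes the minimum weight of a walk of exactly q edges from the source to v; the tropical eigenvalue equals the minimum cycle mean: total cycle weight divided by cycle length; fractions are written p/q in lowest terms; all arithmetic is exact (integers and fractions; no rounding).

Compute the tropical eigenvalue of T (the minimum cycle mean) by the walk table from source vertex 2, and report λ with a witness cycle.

q=0: [∞, ∞, 0]
q=1: [∞, 4, ∞]
q=2: [17, ∞, 18]
q=3: [∞, 14, 10]
Optimal cycle mean attained by: cycle 0->2->1->0, total (-7) + 4 + 13, length 3.
Answer: λ = 10/3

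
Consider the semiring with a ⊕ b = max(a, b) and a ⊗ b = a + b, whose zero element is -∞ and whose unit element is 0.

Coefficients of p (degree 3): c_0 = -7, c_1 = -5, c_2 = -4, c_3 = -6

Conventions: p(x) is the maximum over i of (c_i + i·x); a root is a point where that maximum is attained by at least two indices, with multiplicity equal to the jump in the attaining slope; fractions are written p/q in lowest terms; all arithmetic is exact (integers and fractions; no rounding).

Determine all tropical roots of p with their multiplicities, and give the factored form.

hull edge (i=0, c=-7) to (i=1, c=-5): slope 2, span 1
hull edge (i=1, c=-5) to (i=2, c=-4): slope 1, span 1
hull edge (i=2, c=-4) to (i=3, c=-6): slope -2, span 1
Factored form: p(x) = -6 ⊗ (x ⊕ (-2)) ⊗ (x ⊕ (-1)) ⊗ (x ⊕ 2)
Answer: roots = -2 (mult 1), -1 (mult 1), 2 (mult 1)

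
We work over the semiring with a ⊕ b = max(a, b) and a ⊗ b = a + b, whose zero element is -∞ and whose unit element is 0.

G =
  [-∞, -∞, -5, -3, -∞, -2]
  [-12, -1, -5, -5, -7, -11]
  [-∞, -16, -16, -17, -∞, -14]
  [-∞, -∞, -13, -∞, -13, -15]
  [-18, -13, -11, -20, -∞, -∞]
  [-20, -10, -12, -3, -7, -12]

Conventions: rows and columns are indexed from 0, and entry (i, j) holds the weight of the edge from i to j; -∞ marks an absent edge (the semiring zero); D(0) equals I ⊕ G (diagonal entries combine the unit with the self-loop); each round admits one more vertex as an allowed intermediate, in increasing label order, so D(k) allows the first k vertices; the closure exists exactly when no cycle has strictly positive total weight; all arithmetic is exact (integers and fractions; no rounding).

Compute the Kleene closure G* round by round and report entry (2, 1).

D(0):
  [0, -∞, -5, -3, -∞, -2]
  [-12, 0, -5, -5, -7, -11]
  [-∞, -16, 0, -17, -∞, -14]
  [-∞, -∞, -13, 0, -13, -15]
  [-18, -13, -11, -20, 0, -∞]
  [-20, -10, -12, -3, -7, 0]
D(1):
  [0, -∞, -5, -3, -∞, -2]
  [-12, 0, -5, -5, -7, -11]
  [-∞, -16, 0, -17, -∞, -14]
  [-∞, -∞, -13, 0, -13, -15]
  [-18, -13, -11, -20, 0, -20]
  [-20, -10, -12, -3, -7, 0]
D(2):
  [0, -∞, -5, -3, -∞, -2]
  [-12, 0, -5, -5, -7, -11]
  [-28, -16, 0, -17, -23, -14]
  [-∞, -∞, -13, 0, -13, -15]
  [-18, -13, -11, -18, 0, -20]
  [-20, -10, -12, -3, -7, 0]
D(3):
  [0, -21, -5, -3, -28, -2]
  [-12, 0, -5, -5, -7, -11]
  [-28, -16, 0, -17, -23, -14]
  [-41, -29, -13, 0, -13, -15]
  [-18, -13, -11, -18, 0, -20]
  [-20, -10, -12, -3, -7, 0]
D(4):
  [0, -21, -5, -3, -16, -2]
  [-12, 0, -5, -5, -7, -11]
  [-28, -16, 0, -17, -23, -14]
  [-41, -29, -13, 0, -13, -15]
  [-18, -13, -11, -18, 0, -20]
  [-20, -10, -12, -3, -7, 0]
D(5):
  [0, -21, -5, -3, -16, -2]
  [-12, 0, -5, -5, -7, -11]
  [-28, -16, 0, -17, -23, -14]
  [-31, -26, -13, 0, -13, -15]
  [-18, -13, -11, -18, 0, -20]
  [-20, -10, -12, -3, -7, 0]
D(6):
  [0, -12, -5, -3, -9, -2]
  [-12, 0, -5, -5, -7, -11]
  [-28, -16, 0, -17, -21, -14]
  [-31, -25, -13, 0, -13, -15]
  [-18, -13, -11, -18, 0, -20]
  [-20, -10, -12, -3, -7, 0]
Answer: G*[2][1] = -16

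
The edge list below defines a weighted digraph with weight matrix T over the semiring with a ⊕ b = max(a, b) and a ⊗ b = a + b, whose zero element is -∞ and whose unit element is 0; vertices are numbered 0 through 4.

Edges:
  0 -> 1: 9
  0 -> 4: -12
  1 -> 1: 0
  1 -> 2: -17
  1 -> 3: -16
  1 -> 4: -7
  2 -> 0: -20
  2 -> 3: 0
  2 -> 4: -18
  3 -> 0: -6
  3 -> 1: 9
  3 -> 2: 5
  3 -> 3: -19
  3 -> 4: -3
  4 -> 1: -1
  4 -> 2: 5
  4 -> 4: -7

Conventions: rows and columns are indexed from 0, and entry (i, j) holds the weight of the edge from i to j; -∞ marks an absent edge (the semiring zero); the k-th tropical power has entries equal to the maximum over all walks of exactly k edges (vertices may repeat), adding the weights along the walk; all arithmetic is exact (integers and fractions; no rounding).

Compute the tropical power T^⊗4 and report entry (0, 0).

T^⊗2:
  [-∞, 9, -7, -7, 2]
  [-22, 0, -2, -16, -7]
  [-6, 9, 5, -19, -3]
  [-15, 9, 2, 5, 2]
  [-15, -1, -2, 5, -8]
T^⊗3:
  [-13, 9, 7, -7, 2]
  [-22, 0, -2, -2, -7]
  [-15, 9, 2, 5, 2]
  [-1, 14, 10, 2, 2]
  [-1, 14, 10, -2, 2]
T^⊗4:
  [-13, 9, 7, 7, 2]
  [-8, 7, 3, -2, -5]
  [-1, 14, 10, 2, 2]
  [-4, 14, 7, 10, 7]
  [-8, 14, 7, 10, 7]
Key observation: the optimum is the walk 0->1->1->3->0, with weight 9 + 0 + (-16) + (-6) = -13.
Optimal value attained by: walk 0->1->1->3->0.
Answer: (T^⊗4)[0][0] = -13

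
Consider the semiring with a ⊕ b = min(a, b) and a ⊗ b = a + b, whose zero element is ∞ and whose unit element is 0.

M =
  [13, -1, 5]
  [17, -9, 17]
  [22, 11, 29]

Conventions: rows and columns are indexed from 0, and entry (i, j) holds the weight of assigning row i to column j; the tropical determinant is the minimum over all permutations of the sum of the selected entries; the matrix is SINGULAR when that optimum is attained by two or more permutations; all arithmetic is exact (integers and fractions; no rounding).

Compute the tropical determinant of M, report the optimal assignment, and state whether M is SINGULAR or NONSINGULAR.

σ = (0, 1, 2): 13 + (-9) + 29 = 33
σ = (0, 2, 1): 13 + 17 + 11 = 41
σ = (1, 0, 2): (-1) + 17 + 29 = 45
σ = (1, 2, 0): (-1) + 17 + 22 = 38
σ = (2, 0, 1): 5 + 17 + 11 = 33
σ = (2, 1, 0): 5 + (-9) + 22 = 18
Optimal value attained by: σ = (2, 1, 0).
Answer: det⊕(M) = 18; verdict: NONSINGULAR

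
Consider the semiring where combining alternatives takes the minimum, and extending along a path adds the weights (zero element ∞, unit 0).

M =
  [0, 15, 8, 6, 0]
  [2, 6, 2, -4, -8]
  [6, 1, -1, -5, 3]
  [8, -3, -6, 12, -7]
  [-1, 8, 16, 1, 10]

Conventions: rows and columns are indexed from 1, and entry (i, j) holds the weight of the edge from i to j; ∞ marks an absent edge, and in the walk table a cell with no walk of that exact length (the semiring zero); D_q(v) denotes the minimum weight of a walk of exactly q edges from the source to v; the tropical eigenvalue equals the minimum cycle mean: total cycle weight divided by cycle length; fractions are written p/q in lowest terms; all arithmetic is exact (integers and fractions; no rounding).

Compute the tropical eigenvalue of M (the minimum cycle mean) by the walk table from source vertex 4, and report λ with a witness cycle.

q=0: [∞, ∞, ∞, 0, ∞]
q=1: [8, -3, -6, 12, -7]
q=2: [-8, -5, -7, -11, -11]
q=3: [-12, -14, -17, -12, -18]
q=4: [-19, -16, -18, -22, -22]
q=5: [-23, -25, -28, -23, -29]
Optimal cycle mean attained by: cycle 3->4->3, total (-5) + (-6), length 2.
Answer: λ = -11/2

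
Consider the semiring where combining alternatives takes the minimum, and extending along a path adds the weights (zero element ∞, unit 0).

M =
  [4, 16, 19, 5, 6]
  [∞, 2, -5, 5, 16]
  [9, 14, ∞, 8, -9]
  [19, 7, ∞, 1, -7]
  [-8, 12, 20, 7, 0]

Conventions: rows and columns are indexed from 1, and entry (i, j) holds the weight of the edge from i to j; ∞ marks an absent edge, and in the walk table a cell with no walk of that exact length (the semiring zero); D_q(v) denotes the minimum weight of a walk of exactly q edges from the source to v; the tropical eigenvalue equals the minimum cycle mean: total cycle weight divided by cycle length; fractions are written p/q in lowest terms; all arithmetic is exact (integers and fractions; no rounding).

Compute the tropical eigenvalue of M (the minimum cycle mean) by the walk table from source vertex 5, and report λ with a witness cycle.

q=0: [∞, ∞, ∞, ∞, 0]
q=1: [-8, 12, 20, 7, 0]
q=2: [-8, 8, 7, -3, -2]
q=3: [-10, 4, 3, -3, -10]
q=4: [-18, 2, -1, -5, -10]
q=5: [-18, -2, -3, -13, -12]
Optimal cycle mean attained by: cycle 1->4->5->1, total 5 + (-7) + (-8), length 3.
Answer: λ = -10/3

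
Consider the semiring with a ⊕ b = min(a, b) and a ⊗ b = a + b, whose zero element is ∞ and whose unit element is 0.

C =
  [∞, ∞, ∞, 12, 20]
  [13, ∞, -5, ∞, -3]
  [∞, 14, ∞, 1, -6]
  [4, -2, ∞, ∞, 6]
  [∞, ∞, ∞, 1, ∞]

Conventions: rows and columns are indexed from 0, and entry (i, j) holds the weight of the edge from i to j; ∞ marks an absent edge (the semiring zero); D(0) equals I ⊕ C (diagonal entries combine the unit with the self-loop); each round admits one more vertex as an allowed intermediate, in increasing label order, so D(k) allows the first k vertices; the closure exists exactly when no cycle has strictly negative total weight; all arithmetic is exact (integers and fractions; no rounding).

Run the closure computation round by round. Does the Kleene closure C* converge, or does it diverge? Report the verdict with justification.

D(0):
  [0, ∞, ∞, 12, 20]
  [13, 0, -5, ∞, -3]
  [∞, 14, 0, 1, -6]
  [4, -2, ∞, 0, 6]
  [∞, ∞, ∞, 1, 0]
D(1):
  [0, ∞, ∞, 12, 20]
  [13, 0, -5, 25, -3]
  [∞, 14, 0, 1, -6]
  [4, -2, ∞, 0, 6]
  [∞, ∞, ∞, 1, 0]
D(2):
  [0, ∞, ∞, 12, 20]
  [13, 0, -5, 25, -3]
  [27, 14, 0, 1, -6]
  [4, -2, -7, 0, -5]
  [∞, ∞, ∞, 1, 0]
Detection: at round 3, diagonal entry (3, 3) turns strictly negative.
Key observation: the cycle 3->1->2->3 has total weight (-2) + (-5) + 1, which is strictly negative.
Answer: DIVERGES — negative cycle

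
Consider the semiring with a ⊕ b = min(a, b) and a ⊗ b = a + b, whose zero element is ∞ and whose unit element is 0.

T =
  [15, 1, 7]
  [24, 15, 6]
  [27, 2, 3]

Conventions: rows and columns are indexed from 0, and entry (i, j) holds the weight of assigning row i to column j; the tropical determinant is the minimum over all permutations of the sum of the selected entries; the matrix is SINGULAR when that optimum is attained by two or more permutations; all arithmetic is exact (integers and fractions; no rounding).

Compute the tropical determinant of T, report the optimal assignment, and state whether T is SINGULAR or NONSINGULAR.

σ = (0, 1, 2): 15 + 15 + 3 = 33
σ = (0, 2, 1): 15 + 6 + 2 = 23
σ = (1, 0, 2): 1 + 24 + 3 = 28
σ = (1, 2, 0): 1 + 6 + 27 = 34
σ = (2, 0, 1): 7 + 24 + 2 = 33
σ = (2, 1, 0): 7 + 15 + 27 = 49
Optimal value attained by: σ = (0, 2, 1).
Answer: det⊕(T) = 23; verdict: NONSINGULAR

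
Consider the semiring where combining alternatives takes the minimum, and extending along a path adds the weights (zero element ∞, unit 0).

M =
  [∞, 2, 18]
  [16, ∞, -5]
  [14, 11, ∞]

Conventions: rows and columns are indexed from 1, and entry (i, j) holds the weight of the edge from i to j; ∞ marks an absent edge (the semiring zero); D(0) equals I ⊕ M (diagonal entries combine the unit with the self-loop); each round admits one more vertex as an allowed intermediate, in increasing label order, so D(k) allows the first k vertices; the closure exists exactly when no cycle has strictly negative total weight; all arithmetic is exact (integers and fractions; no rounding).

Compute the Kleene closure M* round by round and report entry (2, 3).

D(0):
  [0, 2, 18]
  [16, 0, -5]
  [14, 11, 0]
D(1):
  [0, 2, 18]
  [16, 0, -5]
  [14, 11, 0]
D(2):
  [0, 2, -3]
  [16, 0, -5]
  [14, 11, 0]
D(3):
  [0, 2, -3]
  [9, 0, -5]
  [14, 11, 0]
Answer: M*[2][3] = -5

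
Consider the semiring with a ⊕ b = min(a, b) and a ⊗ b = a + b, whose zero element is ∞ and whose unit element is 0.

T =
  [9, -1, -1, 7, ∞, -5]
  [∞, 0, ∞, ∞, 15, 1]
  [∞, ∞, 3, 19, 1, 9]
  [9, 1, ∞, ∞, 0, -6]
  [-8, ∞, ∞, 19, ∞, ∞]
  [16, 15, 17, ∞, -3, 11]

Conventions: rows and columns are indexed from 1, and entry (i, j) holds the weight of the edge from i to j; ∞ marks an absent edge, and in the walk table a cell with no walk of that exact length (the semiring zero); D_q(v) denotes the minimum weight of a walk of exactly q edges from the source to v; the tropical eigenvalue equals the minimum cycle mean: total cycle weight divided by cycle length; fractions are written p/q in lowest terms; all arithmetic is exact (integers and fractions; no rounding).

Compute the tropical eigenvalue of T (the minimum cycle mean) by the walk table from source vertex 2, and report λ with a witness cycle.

q=0: [∞, 0, ∞, ∞, ∞, ∞]
q=1: [∞, 0, ∞, ∞, 15, 1]
q=2: [7, 0, 18, 34, -2, 1]
q=3: [-10, 0, 6, 14, -2, 1]
q=4: [-10, -11, -11, -3, -2, -15]
q=5: [-10, -11, -11, -3, -18, -15]
q=6: [-26, -11, -11, -3, -18, -15]
Optimal cycle mean attained by: cycle 1->6->5->1, total (-5) + (-3) + (-8), length 3.
Answer: λ = -16/3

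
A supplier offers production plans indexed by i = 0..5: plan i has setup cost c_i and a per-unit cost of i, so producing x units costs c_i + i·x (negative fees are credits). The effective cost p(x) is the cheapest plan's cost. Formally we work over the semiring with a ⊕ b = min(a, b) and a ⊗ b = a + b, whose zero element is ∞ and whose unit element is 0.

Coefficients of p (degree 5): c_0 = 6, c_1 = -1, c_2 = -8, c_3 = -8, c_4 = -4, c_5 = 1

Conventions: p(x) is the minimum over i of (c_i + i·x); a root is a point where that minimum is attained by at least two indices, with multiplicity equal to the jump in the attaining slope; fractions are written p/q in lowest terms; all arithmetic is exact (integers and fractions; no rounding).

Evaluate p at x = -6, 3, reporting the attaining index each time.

p(-6) = min(6+0·(-6)=6, -1+1·(-6)=-7, -8+2·(-6)=-20, -8+3·(-6)=-26, -4+4·(-6)=-28, 1+5·(-6)=-29) = -29 (attained by i=5)
p(3) = min(6+0·3=6, -1+1·3=2, -8+2·3=-2, -8+3·3=1, -4+4·3=8, 1+5·3=16) = -2 (attained by i=2)
Answer: p(-6) = -29; p(3) = -2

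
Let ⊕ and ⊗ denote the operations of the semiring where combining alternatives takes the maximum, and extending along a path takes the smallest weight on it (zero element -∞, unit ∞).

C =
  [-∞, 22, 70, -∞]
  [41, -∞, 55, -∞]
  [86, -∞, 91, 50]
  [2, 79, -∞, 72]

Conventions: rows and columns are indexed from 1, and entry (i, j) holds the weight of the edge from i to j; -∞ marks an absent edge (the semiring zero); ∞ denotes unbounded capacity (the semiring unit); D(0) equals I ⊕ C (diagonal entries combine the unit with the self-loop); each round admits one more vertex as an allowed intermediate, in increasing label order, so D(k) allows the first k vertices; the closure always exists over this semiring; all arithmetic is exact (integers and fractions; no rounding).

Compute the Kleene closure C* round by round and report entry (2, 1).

D(0):
  [∞, 22, 70, -∞]
  [41, ∞, 55, -∞]
  [86, -∞, ∞, 50]
  [2, 79, -∞, ∞]
D(1):
  [∞, 22, 70, -∞]
  [41, ∞, 55, -∞]
  [86, 22, ∞, 50]
  [2, 79, 2, ∞]
D(2):
  [∞, 22, 70, -∞]
  [41, ∞, 55, -∞]
  [86, 22, ∞, 50]
  [41, 79, 55, ∞]
D(3):
  [∞, 22, 70, 50]
  [55, ∞, 55, 50]
  [86, 22, ∞, 50]
  [55, 79, 55, ∞]
D(4):
  [∞, 50, 70, 50]
  [55, ∞, 55, 50]
  [86, 50, ∞, 50]
  [55, 79, 55, ∞]
Answer: C*[2][1] = 55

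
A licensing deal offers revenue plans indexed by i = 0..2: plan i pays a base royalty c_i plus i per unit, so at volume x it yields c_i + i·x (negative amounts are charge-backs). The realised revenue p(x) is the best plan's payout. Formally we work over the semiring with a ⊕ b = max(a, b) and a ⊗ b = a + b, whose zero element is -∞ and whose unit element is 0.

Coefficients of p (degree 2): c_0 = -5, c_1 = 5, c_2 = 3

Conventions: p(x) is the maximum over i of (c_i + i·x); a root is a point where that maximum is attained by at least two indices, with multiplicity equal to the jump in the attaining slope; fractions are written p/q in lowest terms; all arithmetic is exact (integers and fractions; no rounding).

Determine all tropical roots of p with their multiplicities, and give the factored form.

hull edge (i=0, c=-5) to (i=1, c=5): slope 10, span 1
hull edge (i=1, c=5) to (i=2, c=3): slope -2, span 1
Factored form: p(x) = 3 ⊗ (x ⊕ (-10)) ⊗ (x ⊕ 2)
Answer: roots = -10 (mult 1), 2 (mult 1)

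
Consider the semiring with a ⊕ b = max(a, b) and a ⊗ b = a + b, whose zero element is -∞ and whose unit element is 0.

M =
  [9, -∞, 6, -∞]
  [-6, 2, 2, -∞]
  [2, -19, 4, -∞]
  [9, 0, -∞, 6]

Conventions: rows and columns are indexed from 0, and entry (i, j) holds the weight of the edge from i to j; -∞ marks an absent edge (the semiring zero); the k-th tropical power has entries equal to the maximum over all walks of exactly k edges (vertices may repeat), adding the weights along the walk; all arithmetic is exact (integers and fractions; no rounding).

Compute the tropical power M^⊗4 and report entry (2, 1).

M^⊗2:
  [18, -13, 15, -∞]
  [4, 4, 6, -∞]
  [11, -15, 8, -∞]
  [18, 6, 15, 12]
M^⊗3:
  [27, -4, 24, -∞]
  [13, 6, 10, -∞]
  [20, -11, 17, -∞]
  [27, 12, 24, 18]
M^⊗4:
  [36, 5, 33, -∞]
  [22, 8, 19, -∞]
  [29, -2, 26, -∞]
  [36, 18, 33, 24]
Key observation: the optimum is the walk 2->0->0->2->1, with weight 2 + 9 + 6 + (-19) = -2.
Optimal value attained by: walk 2->0->0->2->1.
Answer: (M^⊗4)[2][1] = -2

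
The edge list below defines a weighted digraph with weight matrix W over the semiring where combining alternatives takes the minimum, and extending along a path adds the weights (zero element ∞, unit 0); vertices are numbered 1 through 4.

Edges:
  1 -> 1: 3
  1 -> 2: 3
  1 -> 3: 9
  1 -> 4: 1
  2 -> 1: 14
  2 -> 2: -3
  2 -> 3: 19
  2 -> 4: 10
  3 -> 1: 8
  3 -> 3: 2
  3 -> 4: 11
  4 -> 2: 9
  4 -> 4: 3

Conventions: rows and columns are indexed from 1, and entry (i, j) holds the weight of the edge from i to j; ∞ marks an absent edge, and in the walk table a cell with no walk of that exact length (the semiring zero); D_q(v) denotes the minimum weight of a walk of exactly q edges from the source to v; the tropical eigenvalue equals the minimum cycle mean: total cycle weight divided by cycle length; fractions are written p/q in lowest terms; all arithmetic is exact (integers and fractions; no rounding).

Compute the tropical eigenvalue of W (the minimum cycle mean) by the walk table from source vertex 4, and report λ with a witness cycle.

q=0: [∞, ∞, ∞, 0]
q=1: [∞, 9, ∞, 3]
q=2: [23, 6, 28, 6]
q=3: [20, 3, 25, 9]
q=4: [17, 0, 22, 12]
Optimal cycle mean attained by: cycle 2->2, total (-3), length 1.
Answer: λ = -3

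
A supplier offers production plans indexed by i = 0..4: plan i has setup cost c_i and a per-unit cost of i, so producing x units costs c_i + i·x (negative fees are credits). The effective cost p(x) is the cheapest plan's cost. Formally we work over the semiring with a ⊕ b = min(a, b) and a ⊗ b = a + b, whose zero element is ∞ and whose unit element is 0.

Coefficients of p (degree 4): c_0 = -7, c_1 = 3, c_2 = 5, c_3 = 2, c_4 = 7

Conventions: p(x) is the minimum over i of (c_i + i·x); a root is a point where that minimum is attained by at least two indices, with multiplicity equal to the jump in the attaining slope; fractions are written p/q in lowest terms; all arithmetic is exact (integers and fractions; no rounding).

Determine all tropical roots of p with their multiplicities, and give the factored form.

hull edge (i=0, c=-7) to (i=3, c=2): slope 3, span 3
hull edge (i=3, c=2) to (i=4, c=7): slope 5, span 1
Factored form: p(x) = 7 ⊗ (x ⊕ (-5)) ⊗ (x ⊕ (-3)) ⊗ (x ⊕ (-3)) ⊗ (x ⊕ (-3))
Answer: roots = -5 (mult 1), -3 (mult 3)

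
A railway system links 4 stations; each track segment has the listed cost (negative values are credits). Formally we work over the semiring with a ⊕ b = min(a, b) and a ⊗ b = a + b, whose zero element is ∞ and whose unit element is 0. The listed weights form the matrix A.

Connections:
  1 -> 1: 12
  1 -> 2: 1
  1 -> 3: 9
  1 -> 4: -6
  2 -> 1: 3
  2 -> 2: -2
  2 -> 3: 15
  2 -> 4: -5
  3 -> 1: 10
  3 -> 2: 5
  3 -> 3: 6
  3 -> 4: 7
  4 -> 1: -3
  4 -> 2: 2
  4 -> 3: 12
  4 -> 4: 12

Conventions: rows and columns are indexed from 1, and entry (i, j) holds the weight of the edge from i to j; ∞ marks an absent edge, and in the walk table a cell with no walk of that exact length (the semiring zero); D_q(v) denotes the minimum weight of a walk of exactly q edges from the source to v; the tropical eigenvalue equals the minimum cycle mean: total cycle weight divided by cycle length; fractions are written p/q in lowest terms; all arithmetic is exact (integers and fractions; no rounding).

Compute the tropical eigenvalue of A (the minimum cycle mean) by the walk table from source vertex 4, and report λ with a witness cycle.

q=0: [∞, ∞, ∞, 0]
q=1: [-3, 2, 12, 12]
q=2: [5, -2, 6, -9]
q=3: [-12, -7, 3, -7]
q=4: [-10, -11, -3, -18]
Optimal cycle mean attained by: cycle 1->4->1, total (-6) + (-3), length 2.
Answer: λ = -9/2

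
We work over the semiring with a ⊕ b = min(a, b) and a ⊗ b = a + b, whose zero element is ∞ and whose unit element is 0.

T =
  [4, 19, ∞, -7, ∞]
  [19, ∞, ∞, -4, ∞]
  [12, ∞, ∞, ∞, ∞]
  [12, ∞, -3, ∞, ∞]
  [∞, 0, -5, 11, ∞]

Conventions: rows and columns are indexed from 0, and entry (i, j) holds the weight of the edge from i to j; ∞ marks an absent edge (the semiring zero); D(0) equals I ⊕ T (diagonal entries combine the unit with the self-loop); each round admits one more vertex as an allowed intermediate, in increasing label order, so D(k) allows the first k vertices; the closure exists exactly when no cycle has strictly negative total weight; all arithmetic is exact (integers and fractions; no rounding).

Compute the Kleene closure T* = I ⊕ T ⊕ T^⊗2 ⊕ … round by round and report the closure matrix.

D(0):
  [0, 19, ∞, -7, ∞]
  [19, 0, ∞, -4, ∞]
  [12, ∞, 0, ∞, ∞]
  [12, ∞, -3, 0, ∞]
  [∞, 0, -5, 11, 0]
D(1):
  [0, 19, ∞, -7, ∞]
  [19, 0, ∞, -4, ∞]
  [12, 31, 0, 5, ∞]
  [12, 31, -3, 0, ∞]
  [∞, 0, -5, 11, 0]
D(2):
  [0, 19, ∞, -7, ∞]
  [19, 0, ∞, -4, ∞]
  [12, 31, 0, 5, ∞]
  [12, 31, -3, 0, ∞]
  [19, 0, -5, -4, 0]
D(3):
  [0, 19, ∞, -7, ∞]
  [19, 0, ∞, -4, ∞]
  [12, 31, 0, 5, ∞]
  [9, 28, -3, 0, ∞]
  [7, 0, -5, -4, 0]
D(4):
  [0, 19, -10, -7, ∞]
  [5, 0, -7, -4, ∞]
  [12, 31, 0, 5, ∞]
  [9, 28, -3, 0, ∞]
  [5, 0, -7, -4, 0]
D(5):
  [0, 19, -10, -7, ∞]
  [5, 0, -7, -4, ∞]
  [12, 31, 0, 5, ∞]
  [9, 28, -3, 0, ∞]
  [5, 0, -7, -4, 0]
Answer: T* = [[0, 19, -10, -7, ∞], [5, 0, -7, -4, ∞], [12, 31, 0, 5, ∞], [9, 28, -3, 0, ∞], [5, 0, -7, -4, 0]]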